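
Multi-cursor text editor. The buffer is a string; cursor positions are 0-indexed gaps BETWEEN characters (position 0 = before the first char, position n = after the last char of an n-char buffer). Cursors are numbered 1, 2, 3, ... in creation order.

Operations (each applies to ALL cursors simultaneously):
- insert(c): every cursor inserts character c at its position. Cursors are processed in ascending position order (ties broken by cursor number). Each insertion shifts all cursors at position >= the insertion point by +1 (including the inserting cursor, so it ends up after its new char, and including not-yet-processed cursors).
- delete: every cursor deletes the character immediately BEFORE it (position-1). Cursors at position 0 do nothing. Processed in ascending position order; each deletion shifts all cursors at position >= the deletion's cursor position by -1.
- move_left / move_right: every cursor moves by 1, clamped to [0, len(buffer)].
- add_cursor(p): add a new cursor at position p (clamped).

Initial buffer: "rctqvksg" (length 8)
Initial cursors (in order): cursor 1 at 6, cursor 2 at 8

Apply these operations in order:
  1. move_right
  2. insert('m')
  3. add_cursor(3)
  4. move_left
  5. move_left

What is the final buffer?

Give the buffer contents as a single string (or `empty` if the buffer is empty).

Answer: rctqvksmgm

Derivation:
After op 1 (move_right): buffer="rctqvksg" (len 8), cursors c1@7 c2@8, authorship ........
After op 2 (insert('m')): buffer="rctqvksmgm" (len 10), cursors c1@8 c2@10, authorship .......1.2
After op 3 (add_cursor(3)): buffer="rctqvksmgm" (len 10), cursors c3@3 c1@8 c2@10, authorship .......1.2
After op 4 (move_left): buffer="rctqvksmgm" (len 10), cursors c3@2 c1@7 c2@9, authorship .......1.2
After op 5 (move_left): buffer="rctqvksmgm" (len 10), cursors c3@1 c1@6 c2@8, authorship .......1.2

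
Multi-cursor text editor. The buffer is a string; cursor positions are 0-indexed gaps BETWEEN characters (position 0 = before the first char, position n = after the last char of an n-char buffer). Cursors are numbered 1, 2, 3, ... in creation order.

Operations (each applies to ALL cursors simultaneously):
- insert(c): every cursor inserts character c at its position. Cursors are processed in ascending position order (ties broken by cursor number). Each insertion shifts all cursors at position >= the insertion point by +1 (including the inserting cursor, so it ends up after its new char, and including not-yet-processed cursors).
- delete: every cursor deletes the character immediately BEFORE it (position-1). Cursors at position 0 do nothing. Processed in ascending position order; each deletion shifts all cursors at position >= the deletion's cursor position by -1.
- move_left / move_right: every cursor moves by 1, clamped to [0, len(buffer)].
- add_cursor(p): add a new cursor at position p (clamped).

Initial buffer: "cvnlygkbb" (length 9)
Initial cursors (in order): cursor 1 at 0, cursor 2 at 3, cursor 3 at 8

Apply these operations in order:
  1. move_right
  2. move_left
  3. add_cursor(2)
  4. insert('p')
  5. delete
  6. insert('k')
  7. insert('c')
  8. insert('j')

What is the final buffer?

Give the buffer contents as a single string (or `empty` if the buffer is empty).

Answer: kcjcvkcjnkcjlygkbkcjb

Derivation:
After op 1 (move_right): buffer="cvnlygkbb" (len 9), cursors c1@1 c2@4 c3@9, authorship .........
After op 2 (move_left): buffer="cvnlygkbb" (len 9), cursors c1@0 c2@3 c3@8, authorship .........
After op 3 (add_cursor(2)): buffer="cvnlygkbb" (len 9), cursors c1@0 c4@2 c2@3 c3@8, authorship .........
After op 4 (insert('p')): buffer="pcvpnplygkbpb" (len 13), cursors c1@1 c4@4 c2@6 c3@12, authorship 1..4.2.....3.
After op 5 (delete): buffer="cvnlygkbb" (len 9), cursors c1@0 c4@2 c2@3 c3@8, authorship .........
After op 6 (insert('k')): buffer="kcvknklygkbkb" (len 13), cursors c1@1 c4@4 c2@6 c3@12, authorship 1..4.2.....3.
After op 7 (insert('c')): buffer="kccvkcnkclygkbkcb" (len 17), cursors c1@2 c4@6 c2@9 c3@16, authorship 11..44.22.....33.
After op 8 (insert('j')): buffer="kcjcvkcjnkcjlygkbkcjb" (len 21), cursors c1@3 c4@8 c2@12 c3@20, authorship 111..444.222.....333.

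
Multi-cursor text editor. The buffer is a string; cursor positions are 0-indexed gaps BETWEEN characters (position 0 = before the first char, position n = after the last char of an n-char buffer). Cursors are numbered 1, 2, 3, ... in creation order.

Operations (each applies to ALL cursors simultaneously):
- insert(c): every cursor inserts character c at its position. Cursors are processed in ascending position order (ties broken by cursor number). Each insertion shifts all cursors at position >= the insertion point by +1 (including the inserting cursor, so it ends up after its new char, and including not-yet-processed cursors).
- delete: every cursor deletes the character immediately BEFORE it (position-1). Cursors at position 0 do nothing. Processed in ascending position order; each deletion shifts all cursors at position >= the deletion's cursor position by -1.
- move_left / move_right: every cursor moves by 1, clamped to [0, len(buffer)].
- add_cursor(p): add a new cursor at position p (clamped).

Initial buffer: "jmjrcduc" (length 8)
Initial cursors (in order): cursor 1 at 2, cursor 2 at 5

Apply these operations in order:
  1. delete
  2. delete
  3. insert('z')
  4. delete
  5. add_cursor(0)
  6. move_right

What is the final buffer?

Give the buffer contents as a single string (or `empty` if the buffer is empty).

After op 1 (delete): buffer="jjrduc" (len 6), cursors c1@1 c2@3, authorship ......
After op 2 (delete): buffer="jduc" (len 4), cursors c1@0 c2@1, authorship ....
After op 3 (insert('z')): buffer="zjzduc" (len 6), cursors c1@1 c2@3, authorship 1.2...
After op 4 (delete): buffer="jduc" (len 4), cursors c1@0 c2@1, authorship ....
After op 5 (add_cursor(0)): buffer="jduc" (len 4), cursors c1@0 c3@0 c2@1, authorship ....
After op 6 (move_right): buffer="jduc" (len 4), cursors c1@1 c3@1 c2@2, authorship ....

Answer: jduc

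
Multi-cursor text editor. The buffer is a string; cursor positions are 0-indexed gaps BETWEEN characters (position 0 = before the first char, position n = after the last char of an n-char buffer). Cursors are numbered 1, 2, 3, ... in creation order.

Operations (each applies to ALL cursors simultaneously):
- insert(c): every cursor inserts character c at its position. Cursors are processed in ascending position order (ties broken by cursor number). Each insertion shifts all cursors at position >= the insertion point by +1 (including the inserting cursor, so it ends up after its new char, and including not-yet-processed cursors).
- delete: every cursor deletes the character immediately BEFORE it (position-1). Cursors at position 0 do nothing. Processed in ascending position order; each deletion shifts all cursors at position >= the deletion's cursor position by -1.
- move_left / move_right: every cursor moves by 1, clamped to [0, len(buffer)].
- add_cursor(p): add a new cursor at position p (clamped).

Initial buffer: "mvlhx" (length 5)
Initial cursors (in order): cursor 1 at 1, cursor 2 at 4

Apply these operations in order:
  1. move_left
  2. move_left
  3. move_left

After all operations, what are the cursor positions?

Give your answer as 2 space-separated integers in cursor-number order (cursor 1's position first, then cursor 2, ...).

After op 1 (move_left): buffer="mvlhx" (len 5), cursors c1@0 c2@3, authorship .....
After op 2 (move_left): buffer="mvlhx" (len 5), cursors c1@0 c2@2, authorship .....
After op 3 (move_left): buffer="mvlhx" (len 5), cursors c1@0 c2@1, authorship .....

Answer: 0 1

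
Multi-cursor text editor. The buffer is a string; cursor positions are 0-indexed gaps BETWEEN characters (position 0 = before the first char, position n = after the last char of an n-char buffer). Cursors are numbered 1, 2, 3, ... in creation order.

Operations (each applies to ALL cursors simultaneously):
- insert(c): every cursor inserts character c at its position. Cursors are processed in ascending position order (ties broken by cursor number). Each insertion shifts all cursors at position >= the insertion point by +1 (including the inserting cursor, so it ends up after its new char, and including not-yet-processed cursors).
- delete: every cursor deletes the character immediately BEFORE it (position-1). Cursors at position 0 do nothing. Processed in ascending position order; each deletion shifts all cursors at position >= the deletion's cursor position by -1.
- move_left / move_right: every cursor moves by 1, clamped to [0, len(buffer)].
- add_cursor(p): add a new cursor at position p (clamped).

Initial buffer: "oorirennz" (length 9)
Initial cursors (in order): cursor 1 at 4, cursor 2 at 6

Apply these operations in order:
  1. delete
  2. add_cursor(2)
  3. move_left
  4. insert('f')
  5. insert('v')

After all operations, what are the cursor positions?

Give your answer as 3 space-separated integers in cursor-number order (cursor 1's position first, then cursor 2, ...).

Answer: 6 9 3

Derivation:
After op 1 (delete): buffer="oorrnnz" (len 7), cursors c1@3 c2@4, authorship .......
After op 2 (add_cursor(2)): buffer="oorrnnz" (len 7), cursors c3@2 c1@3 c2@4, authorship .......
After op 3 (move_left): buffer="oorrnnz" (len 7), cursors c3@1 c1@2 c2@3, authorship .......
After op 4 (insert('f')): buffer="ofofrfrnnz" (len 10), cursors c3@2 c1@4 c2@6, authorship .3.1.2....
After op 5 (insert('v')): buffer="ofvofvrfvrnnz" (len 13), cursors c3@3 c1@6 c2@9, authorship .33.11.22....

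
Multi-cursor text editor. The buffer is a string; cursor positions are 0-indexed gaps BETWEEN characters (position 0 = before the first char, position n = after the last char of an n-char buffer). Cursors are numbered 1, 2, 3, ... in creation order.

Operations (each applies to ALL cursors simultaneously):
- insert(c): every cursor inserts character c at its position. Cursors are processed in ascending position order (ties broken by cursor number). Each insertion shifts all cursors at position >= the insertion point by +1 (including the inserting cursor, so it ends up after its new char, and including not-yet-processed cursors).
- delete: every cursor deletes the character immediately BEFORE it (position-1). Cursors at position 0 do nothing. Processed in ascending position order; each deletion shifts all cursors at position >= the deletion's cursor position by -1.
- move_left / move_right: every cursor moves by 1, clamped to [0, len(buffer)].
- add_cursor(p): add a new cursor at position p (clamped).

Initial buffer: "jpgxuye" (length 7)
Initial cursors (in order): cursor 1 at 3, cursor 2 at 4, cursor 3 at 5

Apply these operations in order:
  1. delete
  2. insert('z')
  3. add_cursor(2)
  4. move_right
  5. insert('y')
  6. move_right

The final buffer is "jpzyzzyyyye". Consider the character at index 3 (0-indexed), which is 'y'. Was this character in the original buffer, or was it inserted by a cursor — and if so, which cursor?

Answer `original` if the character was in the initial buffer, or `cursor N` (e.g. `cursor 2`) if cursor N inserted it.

Answer: cursor 4

Derivation:
After op 1 (delete): buffer="jpye" (len 4), cursors c1@2 c2@2 c3@2, authorship ....
After op 2 (insert('z')): buffer="jpzzzye" (len 7), cursors c1@5 c2@5 c3@5, authorship ..123..
After op 3 (add_cursor(2)): buffer="jpzzzye" (len 7), cursors c4@2 c1@5 c2@5 c3@5, authorship ..123..
After op 4 (move_right): buffer="jpzzzye" (len 7), cursors c4@3 c1@6 c2@6 c3@6, authorship ..123..
After op 5 (insert('y')): buffer="jpzyzzyyyye" (len 11), cursors c4@4 c1@10 c2@10 c3@10, authorship ..1423.123.
After op 6 (move_right): buffer="jpzyzzyyyye" (len 11), cursors c4@5 c1@11 c2@11 c3@11, authorship ..1423.123.
Authorship (.=original, N=cursor N): . . 1 4 2 3 . 1 2 3 .
Index 3: author = 4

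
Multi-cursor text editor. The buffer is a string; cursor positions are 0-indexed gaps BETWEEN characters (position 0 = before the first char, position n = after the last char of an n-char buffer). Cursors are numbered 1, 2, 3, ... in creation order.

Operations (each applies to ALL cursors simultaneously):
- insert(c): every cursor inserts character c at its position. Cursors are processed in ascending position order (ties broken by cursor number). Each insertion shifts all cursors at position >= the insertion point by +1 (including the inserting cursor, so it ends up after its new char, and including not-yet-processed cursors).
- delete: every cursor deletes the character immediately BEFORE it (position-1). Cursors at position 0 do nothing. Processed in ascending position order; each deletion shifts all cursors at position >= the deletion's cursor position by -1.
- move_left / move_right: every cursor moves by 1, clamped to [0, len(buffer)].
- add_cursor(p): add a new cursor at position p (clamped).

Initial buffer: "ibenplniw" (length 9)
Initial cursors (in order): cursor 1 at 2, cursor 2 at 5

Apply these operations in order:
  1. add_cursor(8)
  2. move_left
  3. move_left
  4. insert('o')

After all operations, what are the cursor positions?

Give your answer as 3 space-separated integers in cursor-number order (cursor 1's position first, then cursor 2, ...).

Answer: 1 5 9

Derivation:
After op 1 (add_cursor(8)): buffer="ibenplniw" (len 9), cursors c1@2 c2@5 c3@8, authorship .........
After op 2 (move_left): buffer="ibenplniw" (len 9), cursors c1@1 c2@4 c3@7, authorship .........
After op 3 (move_left): buffer="ibenplniw" (len 9), cursors c1@0 c2@3 c3@6, authorship .........
After op 4 (insert('o')): buffer="oibeonploniw" (len 12), cursors c1@1 c2@5 c3@9, authorship 1...2...3...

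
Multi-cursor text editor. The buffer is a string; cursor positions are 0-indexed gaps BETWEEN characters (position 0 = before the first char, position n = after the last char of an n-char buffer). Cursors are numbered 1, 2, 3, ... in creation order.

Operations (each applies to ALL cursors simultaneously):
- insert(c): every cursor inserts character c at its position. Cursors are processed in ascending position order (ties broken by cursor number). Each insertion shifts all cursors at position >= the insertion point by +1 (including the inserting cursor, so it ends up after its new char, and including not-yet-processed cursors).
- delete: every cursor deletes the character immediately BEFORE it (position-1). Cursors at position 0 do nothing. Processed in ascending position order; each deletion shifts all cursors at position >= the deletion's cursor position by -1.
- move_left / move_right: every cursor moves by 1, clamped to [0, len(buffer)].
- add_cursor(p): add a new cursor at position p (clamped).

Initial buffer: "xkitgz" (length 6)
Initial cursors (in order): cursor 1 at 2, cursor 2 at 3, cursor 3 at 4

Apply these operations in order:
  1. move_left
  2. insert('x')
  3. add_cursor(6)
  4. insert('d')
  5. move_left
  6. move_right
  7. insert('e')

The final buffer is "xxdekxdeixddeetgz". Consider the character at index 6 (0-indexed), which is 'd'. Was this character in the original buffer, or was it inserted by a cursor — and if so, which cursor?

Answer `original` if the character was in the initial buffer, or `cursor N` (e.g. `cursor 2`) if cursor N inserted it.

Answer: cursor 2

Derivation:
After op 1 (move_left): buffer="xkitgz" (len 6), cursors c1@1 c2@2 c3@3, authorship ......
After op 2 (insert('x')): buffer="xxkxixtgz" (len 9), cursors c1@2 c2@4 c3@6, authorship .1.2.3...
After op 3 (add_cursor(6)): buffer="xxkxixtgz" (len 9), cursors c1@2 c2@4 c3@6 c4@6, authorship .1.2.3...
After op 4 (insert('d')): buffer="xxdkxdixddtgz" (len 13), cursors c1@3 c2@6 c3@10 c4@10, authorship .11.22.334...
After op 5 (move_left): buffer="xxdkxdixddtgz" (len 13), cursors c1@2 c2@5 c3@9 c4@9, authorship .11.22.334...
After op 6 (move_right): buffer="xxdkxdixddtgz" (len 13), cursors c1@3 c2@6 c3@10 c4@10, authorship .11.22.334...
After op 7 (insert('e')): buffer="xxdekxdeixddeetgz" (len 17), cursors c1@4 c2@8 c3@14 c4@14, authorship .111.222.33434...
Authorship (.=original, N=cursor N): . 1 1 1 . 2 2 2 . 3 3 4 3 4 . . .
Index 6: author = 2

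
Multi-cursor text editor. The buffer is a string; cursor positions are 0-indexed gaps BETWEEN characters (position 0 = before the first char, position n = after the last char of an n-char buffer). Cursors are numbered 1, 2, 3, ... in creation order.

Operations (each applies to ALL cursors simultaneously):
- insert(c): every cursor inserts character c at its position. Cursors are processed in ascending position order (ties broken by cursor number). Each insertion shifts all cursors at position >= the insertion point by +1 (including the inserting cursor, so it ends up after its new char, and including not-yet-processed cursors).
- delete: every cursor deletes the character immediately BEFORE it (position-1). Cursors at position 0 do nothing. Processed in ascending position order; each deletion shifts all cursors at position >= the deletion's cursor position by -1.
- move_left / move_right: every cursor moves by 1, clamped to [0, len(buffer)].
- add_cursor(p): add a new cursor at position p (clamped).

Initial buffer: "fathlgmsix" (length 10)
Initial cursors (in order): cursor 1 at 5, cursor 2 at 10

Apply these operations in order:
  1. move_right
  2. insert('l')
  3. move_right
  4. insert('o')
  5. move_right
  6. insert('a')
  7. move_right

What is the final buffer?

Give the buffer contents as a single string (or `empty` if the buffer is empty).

After op 1 (move_right): buffer="fathlgmsix" (len 10), cursors c1@6 c2@10, authorship ..........
After op 2 (insert('l')): buffer="fathlglmsixl" (len 12), cursors c1@7 c2@12, authorship ......1....2
After op 3 (move_right): buffer="fathlglmsixl" (len 12), cursors c1@8 c2@12, authorship ......1....2
After op 4 (insert('o')): buffer="fathlglmosixlo" (len 14), cursors c1@9 c2@14, authorship ......1.1...22
After op 5 (move_right): buffer="fathlglmosixlo" (len 14), cursors c1@10 c2@14, authorship ......1.1...22
After op 6 (insert('a')): buffer="fathlglmosaixloa" (len 16), cursors c1@11 c2@16, authorship ......1.1.1..222
After op 7 (move_right): buffer="fathlglmosaixloa" (len 16), cursors c1@12 c2@16, authorship ......1.1.1..222

Answer: fathlglmosaixloa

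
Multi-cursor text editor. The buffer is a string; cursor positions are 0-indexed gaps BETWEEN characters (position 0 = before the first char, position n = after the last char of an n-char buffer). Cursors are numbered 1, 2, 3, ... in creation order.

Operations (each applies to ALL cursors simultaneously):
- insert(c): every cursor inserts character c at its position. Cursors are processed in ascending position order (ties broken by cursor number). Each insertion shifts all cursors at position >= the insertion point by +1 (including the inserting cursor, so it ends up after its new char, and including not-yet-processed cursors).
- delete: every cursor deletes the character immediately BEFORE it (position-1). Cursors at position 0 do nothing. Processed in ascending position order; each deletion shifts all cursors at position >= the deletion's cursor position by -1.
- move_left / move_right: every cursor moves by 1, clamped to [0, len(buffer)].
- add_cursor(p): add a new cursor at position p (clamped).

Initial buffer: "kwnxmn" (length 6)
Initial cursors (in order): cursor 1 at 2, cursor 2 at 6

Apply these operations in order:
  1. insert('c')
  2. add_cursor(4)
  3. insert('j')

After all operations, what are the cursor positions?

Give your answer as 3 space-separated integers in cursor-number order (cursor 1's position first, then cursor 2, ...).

After op 1 (insert('c')): buffer="kwcnxmnc" (len 8), cursors c1@3 c2@8, authorship ..1....2
After op 2 (add_cursor(4)): buffer="kwcnxmnc" (len 8), cursors c1@3 c3@4 c2@8, authorship ..1....2
After op 3 (insert('j')): buffer="kwcjnjxmncj" (len 11), cursors c1@4 c3@6 c2@11, authorship ..11.3...22

Answer: 4 11 6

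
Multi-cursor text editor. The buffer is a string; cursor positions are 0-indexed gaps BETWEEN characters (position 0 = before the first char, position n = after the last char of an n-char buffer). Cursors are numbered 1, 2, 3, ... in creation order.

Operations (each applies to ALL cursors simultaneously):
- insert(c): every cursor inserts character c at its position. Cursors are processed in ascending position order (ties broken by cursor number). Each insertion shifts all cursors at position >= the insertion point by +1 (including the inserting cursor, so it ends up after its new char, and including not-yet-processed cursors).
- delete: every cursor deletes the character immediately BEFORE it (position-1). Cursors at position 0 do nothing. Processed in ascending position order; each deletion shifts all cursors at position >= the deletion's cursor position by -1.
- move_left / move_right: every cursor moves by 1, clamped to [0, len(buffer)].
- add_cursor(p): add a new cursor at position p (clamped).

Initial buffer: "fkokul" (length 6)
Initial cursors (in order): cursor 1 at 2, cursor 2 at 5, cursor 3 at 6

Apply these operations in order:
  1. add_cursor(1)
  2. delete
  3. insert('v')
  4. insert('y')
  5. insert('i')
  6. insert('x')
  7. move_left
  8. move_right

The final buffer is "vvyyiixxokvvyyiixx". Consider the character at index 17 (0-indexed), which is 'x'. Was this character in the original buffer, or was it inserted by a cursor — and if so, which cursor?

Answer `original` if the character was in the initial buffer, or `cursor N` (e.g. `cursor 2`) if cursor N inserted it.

Answer: cursor 3

Derivation:
After op 1 (add_cursor(1)): buffer="fkokul" (len 6), cursors c4@1 c1@2 c2@5 c3@6, authorship ......
After op 2 (delete): buffer="ok" (len 2), cursors c1@0 c4@0 c2@2 c3@2, authorship ..
After op 3 (insert('v')): buffer="vvokvv" (len 6), cursors c1@2 c4@2 c2@6 c3@6, authorship 14..23
After op 4 (insert('y')): buffer="vvyyokvvyy" (len 10), cursors c1@4 c4@4 c2@10 c3@10, authorship 1414..2323
After op 5 (insert('i')): buffer="vvyyiiokvvyyii" (len 14), cursors c1@6 c4@6 c2@14 c3@14, authorship 141414..232323
After op 6 (insert('x')): buffer="vvyyiixxokvvyyiixx" (len 18), cursors c1@8 c4@8 c2@18 c3@18, authorship 14141414..23232323
After op 7 (move_left): buffer="vvyyiixxokvvyyiixx" (len 18), cursors c1@7 c4@7 c2@17 c3@17, authorship 14141414..23232323
After op 8 (move_right): buffer="vvyyiixxokvvyyiixx" (len 18), cursors c1@8 c4@8 c2@18 c3@18, authorship 14141414..23232323
Authorship (.=original, N=cursor N): 1 4 1 4 1 4 1 4 . . 2 3 2 3 2 3 2 3
Index 17: author = 3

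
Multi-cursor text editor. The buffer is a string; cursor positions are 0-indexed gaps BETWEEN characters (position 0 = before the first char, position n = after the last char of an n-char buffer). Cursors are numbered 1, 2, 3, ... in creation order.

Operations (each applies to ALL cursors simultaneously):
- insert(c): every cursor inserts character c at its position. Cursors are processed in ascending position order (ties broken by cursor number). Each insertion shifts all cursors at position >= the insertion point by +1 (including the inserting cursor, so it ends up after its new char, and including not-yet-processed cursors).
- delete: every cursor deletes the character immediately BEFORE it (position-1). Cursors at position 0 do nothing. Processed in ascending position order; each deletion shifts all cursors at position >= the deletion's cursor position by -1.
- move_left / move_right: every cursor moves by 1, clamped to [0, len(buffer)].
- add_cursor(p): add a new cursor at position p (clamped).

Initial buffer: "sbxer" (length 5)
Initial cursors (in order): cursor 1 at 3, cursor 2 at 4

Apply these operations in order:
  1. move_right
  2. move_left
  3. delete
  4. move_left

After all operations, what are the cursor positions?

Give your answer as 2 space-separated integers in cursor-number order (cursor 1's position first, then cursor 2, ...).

After op 1 (move_right): buffer="sbxer" (len 5), cursors c1@4 c2@5, authorship .....
After op 2 (move_left): buffer="sbxer" (len 5), cursors c1@3 c2@4, authorship .....
After op 3 (delete): buffer="sbr" (len 3), cursors c1@2 c2@2, authorship ...
After op 4 (move_left): buffer="sbr" (len 3), cursors c1@1 c2@1, authorship ...

Answer: 1 1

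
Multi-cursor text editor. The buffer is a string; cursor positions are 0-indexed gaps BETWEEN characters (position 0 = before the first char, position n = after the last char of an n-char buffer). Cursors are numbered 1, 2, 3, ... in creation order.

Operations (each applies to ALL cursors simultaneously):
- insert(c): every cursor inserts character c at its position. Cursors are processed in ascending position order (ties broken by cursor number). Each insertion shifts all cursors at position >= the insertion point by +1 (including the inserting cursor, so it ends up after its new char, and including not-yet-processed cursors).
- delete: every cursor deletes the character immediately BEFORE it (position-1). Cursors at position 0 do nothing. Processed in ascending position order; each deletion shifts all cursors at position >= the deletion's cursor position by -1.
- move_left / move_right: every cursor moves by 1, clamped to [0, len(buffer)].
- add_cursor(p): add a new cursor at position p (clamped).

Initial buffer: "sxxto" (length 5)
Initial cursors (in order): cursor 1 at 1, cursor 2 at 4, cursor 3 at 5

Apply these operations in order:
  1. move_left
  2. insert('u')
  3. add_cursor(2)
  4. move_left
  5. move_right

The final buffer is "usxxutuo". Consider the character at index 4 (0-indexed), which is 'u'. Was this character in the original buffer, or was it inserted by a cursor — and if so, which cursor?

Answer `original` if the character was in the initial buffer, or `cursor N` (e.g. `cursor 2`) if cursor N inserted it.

Answer: cursor 2

Derivation:
After op 1 (move_left): buffer="sxxto" (len 5), cursors c1@0 c2@3 c3@4, authorship .....
After op 2 (insert('u')): buffer="usxxutuo" (len 8), cursors c1@1 c2@5 c3@7, authorship 1...2.3.
After op 3 (add_cursor(2)): buffer="usxxutuo" (len 8), cursors c1@1 c4@2 c2@5 c3@7, authorship 1...2.3.
After op 4 (move_left): buffer="usxxutuo" (len 8), cursors c1@0 c4@1 c2@4 c3@6, authorship 1...2.3.
After op 5 (move_right): buffer="usxxutuo" (len 8), cursors c1@1 c4@2 c2@5 c3@7, authorship 1...2.3.
Authorship (.=original, N=cursor N): 1 . . . 2 . 3 .
Index 4: author = 2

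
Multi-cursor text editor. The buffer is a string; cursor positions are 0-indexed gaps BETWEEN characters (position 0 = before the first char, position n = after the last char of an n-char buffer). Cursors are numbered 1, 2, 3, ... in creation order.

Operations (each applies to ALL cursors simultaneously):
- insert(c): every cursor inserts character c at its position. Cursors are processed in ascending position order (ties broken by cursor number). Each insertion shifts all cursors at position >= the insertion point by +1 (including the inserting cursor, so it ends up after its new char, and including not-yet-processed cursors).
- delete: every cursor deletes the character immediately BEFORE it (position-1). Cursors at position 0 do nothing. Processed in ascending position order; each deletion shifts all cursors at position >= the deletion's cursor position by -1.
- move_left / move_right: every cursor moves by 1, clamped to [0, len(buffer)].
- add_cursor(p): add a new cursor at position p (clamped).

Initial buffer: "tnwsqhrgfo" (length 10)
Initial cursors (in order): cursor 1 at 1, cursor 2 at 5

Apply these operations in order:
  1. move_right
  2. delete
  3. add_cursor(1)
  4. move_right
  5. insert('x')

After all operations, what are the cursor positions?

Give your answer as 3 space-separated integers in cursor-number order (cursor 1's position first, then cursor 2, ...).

After op 1 (move_right): buffer="tnwsqhrgfo" (len 10), cursors c1@2 c2@6, authorship ..........
After op 2 (delete): buffer="twsqrgfo" (len 8), cursors c1@1 c2@4, authorship ........
After op 3 (add_cursor(1)): buffer="twsqrgfo" (len 8), cursors c1@1 c3@1 c2@4, authorship ........
After op 4 (move_right): buffer="twsqrgfo" (len 8), cursors c1@2 c3@2 c2@5, authorship ........
After op 5 (insert('x')): buffer="twxxsqrxgfo" (len 11), cursors c1@4 c3@4 c2@8, authorship ..13...2...

Answer: 4 8 4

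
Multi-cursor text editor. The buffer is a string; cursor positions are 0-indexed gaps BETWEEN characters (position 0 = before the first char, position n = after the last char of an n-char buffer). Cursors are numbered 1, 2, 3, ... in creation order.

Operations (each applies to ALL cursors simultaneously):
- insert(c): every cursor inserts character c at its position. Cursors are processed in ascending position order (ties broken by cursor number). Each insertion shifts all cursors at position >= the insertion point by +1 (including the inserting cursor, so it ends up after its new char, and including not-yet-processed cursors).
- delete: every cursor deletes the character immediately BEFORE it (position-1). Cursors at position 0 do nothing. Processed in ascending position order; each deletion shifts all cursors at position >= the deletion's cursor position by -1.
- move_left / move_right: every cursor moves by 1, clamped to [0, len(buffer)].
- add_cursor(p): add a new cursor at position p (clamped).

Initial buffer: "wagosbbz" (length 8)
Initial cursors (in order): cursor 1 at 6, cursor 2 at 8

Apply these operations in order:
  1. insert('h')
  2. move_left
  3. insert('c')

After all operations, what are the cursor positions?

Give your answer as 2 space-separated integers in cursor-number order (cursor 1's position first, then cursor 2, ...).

Answer: 7 11

Derivation:
After op 1 (insert('h')): buffer="wagosbhbzh" (len 10), cursors c1@7 c2@10, authorship ......1..2
After op 2 (move_left): buffer="wagosbhbzh" (len 10), cursors c1@6 c2@9, authorship ......1..2
After op 3 (insert('c')): buffer="wagosbchbzch" (len 12), cursors c1@7 c2@11, authorship ......11..22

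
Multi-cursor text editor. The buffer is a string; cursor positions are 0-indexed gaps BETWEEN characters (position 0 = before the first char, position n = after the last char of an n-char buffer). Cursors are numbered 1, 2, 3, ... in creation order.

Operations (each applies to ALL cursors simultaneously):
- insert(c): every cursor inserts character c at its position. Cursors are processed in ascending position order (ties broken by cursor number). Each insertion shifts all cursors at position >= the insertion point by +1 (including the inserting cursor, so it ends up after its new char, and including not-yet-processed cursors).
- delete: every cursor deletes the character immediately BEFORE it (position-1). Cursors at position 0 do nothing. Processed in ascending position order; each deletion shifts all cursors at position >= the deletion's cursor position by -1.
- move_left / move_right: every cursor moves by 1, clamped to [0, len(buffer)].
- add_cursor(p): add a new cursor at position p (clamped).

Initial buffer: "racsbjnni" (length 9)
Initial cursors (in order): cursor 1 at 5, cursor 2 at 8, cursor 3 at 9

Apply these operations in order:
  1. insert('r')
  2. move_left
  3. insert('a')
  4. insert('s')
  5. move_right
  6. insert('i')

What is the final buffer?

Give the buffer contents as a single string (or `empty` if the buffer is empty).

After op 1 (insert('r')): buffer="racsbrjnnrir" (len 12), cursors c1@6 c2@10 c3@12, authorship .....1...2.3
After op 2 (move_left): buffer="racsbrjnnrir" (len 12), cursors c1@5 c2@9 c3@11, authorship .....1...2.3
After op 3 (insert('a')): buffer="racsbarjnnariar" (len 15), cursors c1@6 c2@11 c3@14, authorship .....11...22.33
After op 4 (insert('s')): buffer="racsbasrjnnasriasr" (len 18), cursors c1@7 c2@13 c3@17, authorship .....111...222.333
After op 5 (move_right): buffer="racsbasrjnnasriasr" (len 18), cursors c1@8 c2@14 c3@18, authorship .....111...222.333
After op 6 (insert('i')): buffer="racsbasrijnnasriiasri" (len 21), cursors c1@9 c2@16 c3@21, authorship .....1111...2222.3333

Answer: racsbasrijnnasriiasri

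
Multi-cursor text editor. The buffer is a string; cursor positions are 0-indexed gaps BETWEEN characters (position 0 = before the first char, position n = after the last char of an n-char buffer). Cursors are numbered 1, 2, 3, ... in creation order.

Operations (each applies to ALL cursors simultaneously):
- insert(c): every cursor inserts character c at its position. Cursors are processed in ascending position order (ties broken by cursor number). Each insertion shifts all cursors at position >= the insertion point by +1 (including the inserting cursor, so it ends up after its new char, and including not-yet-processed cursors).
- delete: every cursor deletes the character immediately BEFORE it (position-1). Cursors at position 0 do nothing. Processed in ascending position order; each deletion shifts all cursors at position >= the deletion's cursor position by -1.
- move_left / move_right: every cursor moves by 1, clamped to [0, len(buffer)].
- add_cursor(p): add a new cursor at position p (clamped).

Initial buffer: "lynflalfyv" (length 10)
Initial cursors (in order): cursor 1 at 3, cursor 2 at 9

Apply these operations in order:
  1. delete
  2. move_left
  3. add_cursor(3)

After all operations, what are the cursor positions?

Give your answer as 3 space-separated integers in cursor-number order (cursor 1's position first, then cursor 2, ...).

After op 1 (delete): buffer="lyflalfv" (len 8), cursors c1@2 c2@7, authorship ........
After op 2 (move_left): buffer="lyflalfv" (len 8), cursors c1@1 c2@6, authorship ........
After op 3 (add_cursor(3)): buffer="lyflalfv" (len 8), cursors c1@1 c3@3 c2@6, authorship ........

Answer: 1 6 3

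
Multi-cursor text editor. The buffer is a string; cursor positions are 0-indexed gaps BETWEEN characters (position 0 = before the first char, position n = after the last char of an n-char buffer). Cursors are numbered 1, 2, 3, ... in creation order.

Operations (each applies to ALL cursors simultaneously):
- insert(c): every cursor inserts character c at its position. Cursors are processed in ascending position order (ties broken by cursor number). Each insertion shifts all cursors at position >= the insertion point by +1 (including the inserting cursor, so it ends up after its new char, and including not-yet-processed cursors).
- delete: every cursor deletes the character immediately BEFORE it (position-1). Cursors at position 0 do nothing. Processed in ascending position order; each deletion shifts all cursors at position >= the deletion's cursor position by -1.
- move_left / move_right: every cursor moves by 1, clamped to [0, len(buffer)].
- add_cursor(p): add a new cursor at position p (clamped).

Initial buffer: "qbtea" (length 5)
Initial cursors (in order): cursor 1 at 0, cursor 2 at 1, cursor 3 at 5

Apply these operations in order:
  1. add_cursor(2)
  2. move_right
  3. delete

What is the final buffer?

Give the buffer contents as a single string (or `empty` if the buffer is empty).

Answer: e

Derivation:
After op 1 (add_cursor(2)): buffer="qbtea" (len 5), cursors c1@0 c2@1 c4@2 c3@5, authorship .....
After op 2 (move_right): buffer="qbtea" (len 5), cursors c1@1 c2@2 c4@3 c3@5, authorship .....
After op 3 (delete): buffer="e" (len 1), cursors c1@0 c2@0 c4@0 c3@1, authorship .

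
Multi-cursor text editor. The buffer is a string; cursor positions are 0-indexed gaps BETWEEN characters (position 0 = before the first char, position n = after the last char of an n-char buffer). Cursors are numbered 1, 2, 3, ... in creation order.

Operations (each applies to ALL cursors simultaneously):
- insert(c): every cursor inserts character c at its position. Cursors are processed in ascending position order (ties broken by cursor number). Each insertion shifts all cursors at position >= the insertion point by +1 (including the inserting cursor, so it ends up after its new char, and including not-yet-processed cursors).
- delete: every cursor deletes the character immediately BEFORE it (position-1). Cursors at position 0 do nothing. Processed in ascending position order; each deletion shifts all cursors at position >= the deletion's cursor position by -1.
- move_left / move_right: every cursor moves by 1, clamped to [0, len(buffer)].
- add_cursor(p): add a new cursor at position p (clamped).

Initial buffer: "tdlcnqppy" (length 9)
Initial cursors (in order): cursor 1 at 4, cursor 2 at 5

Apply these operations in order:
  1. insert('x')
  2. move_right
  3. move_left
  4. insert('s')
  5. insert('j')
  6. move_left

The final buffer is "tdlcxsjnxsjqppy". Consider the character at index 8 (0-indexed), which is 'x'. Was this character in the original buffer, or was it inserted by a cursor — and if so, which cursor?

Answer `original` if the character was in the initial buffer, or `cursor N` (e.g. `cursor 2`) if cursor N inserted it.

Answer: cursor 2

Derivation:
After op 1 (insert('x')): buffer="tdlcxnxqppy" (len 11), cursors c1@5 c2@7, authorship ....1.2....
After op 2 (move_right): buffer="tdlcxnxqppy" (len 11), cursors c1@6 c2@8, authorship ....1.2....
After op 3 (move_left): buffer="tdlcxnxqppy" (len 11), cursors c1@5 c2@7, authorship ....1.2....
After op 4 (insert('s')): buffer="tdlcxsnxsqppy" (len 13), cursors c1@6 c2@9, authorship ....11.22....
After op 5 (insert('j')): buffer="tdlcxsjnxsjqppy" (len 15), cursors c1@7 c2@11, authorship ....111.222....
After op 6 (move_left): buffer="tdlcxsjnxsjqppy" (len 15), cursors c1@6 c2@10, authorship ....111.222....
Authorship (.=original, N=cursor N): . . . . 1 1 1 . 2 2 2 . . . .
Index 8: author = 2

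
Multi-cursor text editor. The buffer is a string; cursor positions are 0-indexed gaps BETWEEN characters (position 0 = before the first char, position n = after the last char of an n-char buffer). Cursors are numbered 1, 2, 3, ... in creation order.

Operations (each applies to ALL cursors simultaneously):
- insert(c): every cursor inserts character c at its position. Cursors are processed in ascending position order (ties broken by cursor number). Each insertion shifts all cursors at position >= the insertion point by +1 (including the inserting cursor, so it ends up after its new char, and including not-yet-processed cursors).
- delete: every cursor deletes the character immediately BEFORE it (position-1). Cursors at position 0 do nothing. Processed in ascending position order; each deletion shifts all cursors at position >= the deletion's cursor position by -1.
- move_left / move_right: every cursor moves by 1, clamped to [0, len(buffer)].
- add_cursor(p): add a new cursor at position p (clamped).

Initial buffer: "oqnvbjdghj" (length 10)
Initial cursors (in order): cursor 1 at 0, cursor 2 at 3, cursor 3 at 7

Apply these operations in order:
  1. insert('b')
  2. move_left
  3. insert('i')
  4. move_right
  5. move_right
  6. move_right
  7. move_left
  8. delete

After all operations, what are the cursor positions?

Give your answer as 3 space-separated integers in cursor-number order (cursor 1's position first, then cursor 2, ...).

Answer: 2 6 11

Derivation:
After op 1 (insert('b')): buffer="boqnbvbjdbghj" (len 13), cursors c1@1 c2@5 c3@10, authorship 1...2....3...
After op 2 (move_left): buffer="boqnbvbjdbghj" (len 13), cursors c1@0 c2@4 c3@9, authorship 1...2....3...
After op 3 (insert('i')): buffer="iboqnibvbjdibghj" (len 16), cursors c1@1 c2@6 c3@12, authorship 11...22....33...
After op 4 (move_right): buffer="iboqnibvbjdibghj" (len 16), cursors c1@2 c2@7 c3@13, authorship 11...22....33...
After op 5 (move_right): buffer="iboqnibvbjdibghj" (len 16), cursors c1@3 c2@8 c3@14, authorship 11...22....33...
After op 6 (move_right): buffer="iboqnibvbjdibghj" (len 16), cursors c1@4 c2@9 c3@15, authorship 11...22....33...
After op 7 (move_left): buffer="iboqnibvbjdibghj" (len 16), cursors c1@3 c2@8 c3@14, authorship 11...22....33...
After op 8 (delete): buffer="ibqnibbjdibhj" (len 13), cursors c1@2 c2@6 c3@11, authorship 11..22...33..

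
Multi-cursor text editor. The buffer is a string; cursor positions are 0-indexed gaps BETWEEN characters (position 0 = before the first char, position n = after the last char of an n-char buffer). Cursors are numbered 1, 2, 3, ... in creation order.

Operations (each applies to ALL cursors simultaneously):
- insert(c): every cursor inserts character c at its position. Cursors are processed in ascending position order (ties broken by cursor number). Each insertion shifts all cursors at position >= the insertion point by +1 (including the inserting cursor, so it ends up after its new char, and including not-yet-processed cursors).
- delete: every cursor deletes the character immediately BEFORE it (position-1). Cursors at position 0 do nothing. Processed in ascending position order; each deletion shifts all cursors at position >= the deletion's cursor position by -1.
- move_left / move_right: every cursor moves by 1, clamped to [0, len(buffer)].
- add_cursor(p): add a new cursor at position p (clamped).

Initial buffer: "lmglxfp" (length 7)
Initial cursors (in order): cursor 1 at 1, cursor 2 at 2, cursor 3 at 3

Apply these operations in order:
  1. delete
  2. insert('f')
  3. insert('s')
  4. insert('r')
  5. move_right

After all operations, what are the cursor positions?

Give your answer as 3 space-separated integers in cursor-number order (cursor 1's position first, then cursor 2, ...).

Answer: 10 10 10

Derivation:
After op 1 (delete): buffer="lxfp" (len 4), cursors c1@0 c2@0 c3@0, authorship ....
After op 2 (insert('f')): buffer="ffflxfp" (len 7), cursors c1@3 c2@3 c3@3, authorship 123....
After op 3 (insert('s')): buffer="fffssslxfp" (len 10), cursors c1@6 c2@6 c3@6, authorship 123123....
After op 4 (insert('r')): buffer="fffsssrrrlxfp" (len 13), cursors c1@9 c2@9 c3@9, authorship 123123123....
After op 5 (move_right): buffer="fffsssrrrlxfp" (len 13), cursors c1@10 c2@10 c3@10, authorship 123123123....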